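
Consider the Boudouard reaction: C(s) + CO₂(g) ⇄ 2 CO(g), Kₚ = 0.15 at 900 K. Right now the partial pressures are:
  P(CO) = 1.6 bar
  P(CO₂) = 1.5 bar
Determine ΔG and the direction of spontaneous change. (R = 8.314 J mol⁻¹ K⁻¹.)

(C is a pure solid — omitted from Qₚ.)
Qₚ = P(CO)² / P(CO₂) = (1.6)² / (1.5) = 1.71
ΔG = RT ln(Qₚ/Kₚ) = (8.314 J mol⁻¹ K⁻¹)(900 K) × ln(1.71/0.15)
   = (7.483 kJ/mol)(2.434) = 18.2 kJ/mol
ΔG > 0, so the forward reaction is non-spontaneous (proceeds in reverse).

ΔG = 18.2 kJ/mol; the forward reaction is non-spontaneous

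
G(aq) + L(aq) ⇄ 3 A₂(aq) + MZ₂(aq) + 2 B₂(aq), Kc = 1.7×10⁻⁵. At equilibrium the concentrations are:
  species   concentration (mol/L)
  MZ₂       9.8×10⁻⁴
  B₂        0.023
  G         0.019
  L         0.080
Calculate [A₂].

At equilibrium, Kc = [A₂]³·[MZ₂]·[B₂]² / ([G]·[L]) = 1.7×10⁻⁵.
([A₂])³·(9.8×10⁻⁴)·(0.023)² / ((0.019)·(0.080)) = 1.7×10⁻⁵
[A₂]³ = 0.0498 ⇒ [A₂] = 0.37 mol/L

[A₂] = 0.37 mol/L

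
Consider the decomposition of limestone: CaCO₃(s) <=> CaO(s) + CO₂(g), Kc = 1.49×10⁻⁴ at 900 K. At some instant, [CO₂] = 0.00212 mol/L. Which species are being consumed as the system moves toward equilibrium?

CaO, CO₂ (products)

(CaCO₃, CaO are pure solids — omitted from Qc.)
Qc = [CO₂] = 0.00212
Qc = 0.00212 > Kc = 1.49×10⁻⁴: net reverse reaction.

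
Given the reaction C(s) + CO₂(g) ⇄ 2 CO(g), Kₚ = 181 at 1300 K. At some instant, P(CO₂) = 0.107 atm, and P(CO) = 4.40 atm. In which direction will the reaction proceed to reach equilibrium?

(C is a pure solid — omitted from Qₚ.)
Qₚ = P(CO)² / P(CO₂) = (4.40)² / (0.107) = 181
Qₚ = 181 = Kₚ, so the system is already at equilibrium.

no net change (already at equilibrium)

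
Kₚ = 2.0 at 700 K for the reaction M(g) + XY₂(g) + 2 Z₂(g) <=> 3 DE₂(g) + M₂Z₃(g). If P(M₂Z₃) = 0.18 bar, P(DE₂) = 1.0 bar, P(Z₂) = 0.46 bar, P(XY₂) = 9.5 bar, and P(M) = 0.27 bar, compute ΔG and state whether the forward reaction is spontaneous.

ΔG = -10.5 kJ/mol; the forward reaction is spontaneous

Qₚ = P(DE₂)³·P(M₂Z₃) / (P(M)·P(XY₂)·P(Z₂)²) = (1.0)³·(0.18) / ((0.27)·(9.5)·(0.46)²) = 0.332
ΔG = RT ln(Qₚ/Kₚ) = (8.314 J mol⁻¹ K⁻¹)(700 K) × ln(0.332/2.0)
   = (5.820 kJ/mol)(-1.796) = -10.5 kJ/mol
ΔG < 0, so the forward reaction is spontaneous (proceeds forward).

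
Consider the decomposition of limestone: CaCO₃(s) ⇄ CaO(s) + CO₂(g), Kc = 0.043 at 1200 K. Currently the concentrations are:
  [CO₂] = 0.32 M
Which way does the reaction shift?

in the reverse direction

(CaCO₃, CaO are pure solids — omitted from Qc.)
Qc = [CO₂] = 0.32
Qc = 0.32 > Kc = 0.043, so the reverse reaction proceeds.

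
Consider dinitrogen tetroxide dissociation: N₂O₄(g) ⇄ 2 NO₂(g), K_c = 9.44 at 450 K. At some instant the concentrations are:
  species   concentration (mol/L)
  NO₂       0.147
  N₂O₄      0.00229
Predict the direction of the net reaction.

Q_c = [NO₂]² / [N₂O₄] = (0.147)² / (0.00229) = 9.44
Q_c = 9.44 = K_c, so the system is already at equilibrium.

neither direction; the system is at equilibrium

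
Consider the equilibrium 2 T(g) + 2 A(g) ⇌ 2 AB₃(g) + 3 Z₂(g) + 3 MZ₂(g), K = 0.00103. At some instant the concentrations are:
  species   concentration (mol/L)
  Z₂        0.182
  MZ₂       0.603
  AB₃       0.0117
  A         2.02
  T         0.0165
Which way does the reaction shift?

Q = [AB₃]²·[Z₂]³·[MZ₂]³ / ([T]²·[A]²) = (0.0117)²·(0.182)³·(0.603)³ / ((0.0165)²·(2.02)²) = 1.63×10⁻⁴
Q = 1.63×10⁻⁴ < K = 0.00103, so the forward reaction proceeds.

in the forward direction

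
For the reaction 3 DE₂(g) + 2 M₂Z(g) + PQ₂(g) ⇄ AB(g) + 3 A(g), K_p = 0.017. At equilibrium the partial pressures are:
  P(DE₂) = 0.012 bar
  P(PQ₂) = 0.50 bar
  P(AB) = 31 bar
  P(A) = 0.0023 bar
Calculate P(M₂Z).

P(M₂Z) = 5.1 bar

At equilibrium, K_p = P(AB)·P(A)³ / (P(DE₂)³·P(M₂Z)²·P(PQ₂)) = 0.017.
(31)·(0.0023)³ / ((0.012)³·(P(M₂Z))²·(0.50)) = 0.017
P(M₂Z)² = 25.7 ⇒ P(M₂Z) = 5.1 bar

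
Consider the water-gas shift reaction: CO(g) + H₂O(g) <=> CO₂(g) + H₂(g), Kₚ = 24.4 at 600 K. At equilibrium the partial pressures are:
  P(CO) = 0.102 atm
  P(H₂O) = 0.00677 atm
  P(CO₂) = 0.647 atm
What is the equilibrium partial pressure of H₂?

P(H₂) = 0.0260 atm

At equilibrium, Kₚ = P(CO₂)·P(H₂) / (P(CO)·P(H₂O)) = 24.4.
(0.647)·(P(H₂)) / ((0.102)·(0.00677)) = 24.4
P(H₂) = 0.0260 atm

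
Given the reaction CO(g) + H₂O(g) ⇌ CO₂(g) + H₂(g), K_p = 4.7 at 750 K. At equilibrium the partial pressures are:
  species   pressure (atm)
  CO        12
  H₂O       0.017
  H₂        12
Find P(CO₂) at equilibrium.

At equilibrium, K_p = P(CO₂)·P(H₂) / (P(CO)·P(H₂O)) = 4.7.
(P(CO₂))·(12) / ((12)·(0.017)) = 4.7
P(CO₂) = 0.0799 = 0.080 atm

P(CO₂) = 0.080 atm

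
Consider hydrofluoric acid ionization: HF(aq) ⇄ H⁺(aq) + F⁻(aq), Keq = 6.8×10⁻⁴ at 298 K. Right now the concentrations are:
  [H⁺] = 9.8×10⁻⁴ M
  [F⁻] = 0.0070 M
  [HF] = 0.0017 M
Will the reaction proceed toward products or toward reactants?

to the left

Q = [H⁺]·[F⁻] / [HF] = (9.8×10⁻⁴)·(0.0070) / (0.0017) = 0.0040
Q = 0.0040 > Keq = 6.8×10⁻⁴, so the reverse reaction proceeds.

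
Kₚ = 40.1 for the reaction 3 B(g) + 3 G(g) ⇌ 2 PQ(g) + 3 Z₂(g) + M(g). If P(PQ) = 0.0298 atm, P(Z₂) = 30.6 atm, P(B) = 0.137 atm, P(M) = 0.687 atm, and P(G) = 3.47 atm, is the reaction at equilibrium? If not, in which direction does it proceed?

Qₚ = P(PQ)²·P(Z₂)³·P(M) / (P(B)³·P(G)³) = (0.0298)²·(30.6)³·(0.687) / ((0.137)³·(3.47)³) = 163
Qₚ = 163 > Kₚ = 40.1, so the reverse reaction proceeds.

reverse (toward reactants)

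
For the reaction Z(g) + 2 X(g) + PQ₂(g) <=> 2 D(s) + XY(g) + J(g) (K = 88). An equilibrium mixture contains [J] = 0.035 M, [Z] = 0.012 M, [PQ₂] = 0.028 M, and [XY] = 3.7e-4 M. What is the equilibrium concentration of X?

(D is a pure solid — omitted from K.)
At equilibrium, K = [XY]·[J] / ([Z]·[X]²·[PQ₂]) = 88.
(3.7e-4)·(0.035) / ((0.012)·([X])²·(0.028)) = 88
[X]² = 4.38e-4 ⇒ [X] = 0.021 M

[X] = 0.021 M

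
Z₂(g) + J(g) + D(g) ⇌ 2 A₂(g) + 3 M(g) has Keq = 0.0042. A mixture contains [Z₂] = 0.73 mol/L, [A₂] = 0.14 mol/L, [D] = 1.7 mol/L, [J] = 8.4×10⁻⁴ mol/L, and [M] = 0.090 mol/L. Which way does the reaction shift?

Q = [A₂]²·[M]³ / ([Z₂]·[J]·[D]) = (0.14)²·(0.090)³ / ((0.73)·(8.4×10⁻⁴)·(1.7)) = 0.014
Q = 0.014 > Keq = 0.0042, so the reverse reaction proceeds.

reverse (toward reactants)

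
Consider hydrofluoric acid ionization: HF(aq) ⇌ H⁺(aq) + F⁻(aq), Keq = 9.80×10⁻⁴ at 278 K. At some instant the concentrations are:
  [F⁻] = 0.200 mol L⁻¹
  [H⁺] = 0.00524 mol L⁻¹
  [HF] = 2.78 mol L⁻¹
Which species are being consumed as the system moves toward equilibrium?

HF (reactants)

Q = [H⁺]·[F⁻] / [HF] = (0.00524)·(0.200) / (2.78) = 3.77×10⁻⁴
Q = 3.77×10⁻⁴ < Keq = 9.80×10⁻⁴: net forward reaction.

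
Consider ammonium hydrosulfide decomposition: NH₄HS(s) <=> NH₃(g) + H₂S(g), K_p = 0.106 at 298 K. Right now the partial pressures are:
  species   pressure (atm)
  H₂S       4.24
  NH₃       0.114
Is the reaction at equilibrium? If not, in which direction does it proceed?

(NH₄HS is a pure solid — omitted from Q_p.)
Q_p = P(NH₃)·P(H₂S) = (0.114)·(4.24) = 0.483
Q_p = 0.483 > K_p = 0.106, so the reverse reaction proceeds.

to the left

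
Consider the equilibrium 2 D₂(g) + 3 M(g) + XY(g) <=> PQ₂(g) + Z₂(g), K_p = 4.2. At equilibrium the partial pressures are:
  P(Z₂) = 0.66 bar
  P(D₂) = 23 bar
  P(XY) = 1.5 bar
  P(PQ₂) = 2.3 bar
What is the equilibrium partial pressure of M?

P(M) = 0.077 bar

At equilibrium, K_p = P(PQ₂)·P(Z₂) / (P(D₂)²·P(M)³·P(XY)) = 4.2.
(2.3)·(0.66) / ((23)²·(P(M))³·(1.5)) = 4.2
P(M)³ = 4.55×10⁻⁴ ⇒ P(M) = 0.077 bar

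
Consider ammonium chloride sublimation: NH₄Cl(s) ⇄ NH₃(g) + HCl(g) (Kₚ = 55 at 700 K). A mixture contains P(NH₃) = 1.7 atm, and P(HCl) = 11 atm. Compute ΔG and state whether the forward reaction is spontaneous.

ΔG = -6.28 kJ/mol; the forward reaction is spontaneous

(NH₄Cl is a pure solid — omitted from Qₚ.)
Qₚ = P(NH₃)·P(HCl) = (1.7)·(11) = 18.7
ΔG = RT ln(Qₚ/Kₚ) = (8.314 J mol⁻¹ K⁻¹)(700 K) × ln(18.7/55)
   = (5.820 kJ/mol)(-1.079) = -6.28 kJ/mol
ΔG < 0, so the forward reaction is spontaneous (proceeds forward).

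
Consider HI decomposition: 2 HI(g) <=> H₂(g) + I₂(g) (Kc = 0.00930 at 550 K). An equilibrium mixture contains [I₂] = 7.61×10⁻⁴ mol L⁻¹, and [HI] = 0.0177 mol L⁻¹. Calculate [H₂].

[H₂] = 0.00383 mol L⁻¹

At equilibrium, Kc = [H₂]·[I₂] / [HI]² = 0.00930.
([H₂])·(7.61×10⁻⁴) / (0.0177)² = 0.00930
[H₂] = 0.00383 mol L⁻¹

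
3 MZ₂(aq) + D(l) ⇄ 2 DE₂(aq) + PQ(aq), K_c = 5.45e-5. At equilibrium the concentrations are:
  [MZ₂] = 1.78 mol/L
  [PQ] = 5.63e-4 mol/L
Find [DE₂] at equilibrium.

[DE₂] = 0.739 mol/L

(D is a pure liquid — omitted from K_c.)
At equilibrium, K_c = [DE₂]²·[PQ] / [MZ₂]³ = 5.45e-5.
([DE₂])²·(5.63e-4) / (1.78)³ = 5.45e-5
[DE₂]² = 0.546 ⇒ [DE₂] = 0.739 mol/L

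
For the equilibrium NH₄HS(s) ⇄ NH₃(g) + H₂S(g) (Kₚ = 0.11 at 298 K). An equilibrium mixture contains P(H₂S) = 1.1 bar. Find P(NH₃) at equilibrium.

(NH₄HS is a pure solid — omitted from Kₚ.)
At equilibrium, Kₚ = P(NH₃)·P(H₂S) = 0.11.
(P(NH₃))·(1.1) = 0.11
P(NH₃) = 0.100 = 0.10 bar

P(NH₃) = 0.10 bar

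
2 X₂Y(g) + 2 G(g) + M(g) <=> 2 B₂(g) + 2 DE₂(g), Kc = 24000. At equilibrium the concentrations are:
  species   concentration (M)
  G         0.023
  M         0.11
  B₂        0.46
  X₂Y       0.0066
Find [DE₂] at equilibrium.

At equilibrium, Kc = [B₂]²·[DE₂]² / ([X₂Y]²·[G]²·[M]) = 24000.
(0.46)²·([DE₂])² / ((0.0066)²·(0.023)²·(0.11)) = 24000
[DE₂]² = 2.87×10⁻⁴ ⇒ [DE₂] = 0.017 M

[DE₂] = 0.017 M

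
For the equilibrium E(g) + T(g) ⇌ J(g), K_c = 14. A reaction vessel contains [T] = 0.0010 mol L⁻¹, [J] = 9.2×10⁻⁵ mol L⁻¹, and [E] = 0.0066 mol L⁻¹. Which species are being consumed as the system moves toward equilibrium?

none (at equilibrium)

Q_c = [J] / ([E]·[T]) = (9.2×10⁻⁵) / ((0.0066)·(0.0010)) = 14
Q_c = 14 = K_c; the system is at equilibrium.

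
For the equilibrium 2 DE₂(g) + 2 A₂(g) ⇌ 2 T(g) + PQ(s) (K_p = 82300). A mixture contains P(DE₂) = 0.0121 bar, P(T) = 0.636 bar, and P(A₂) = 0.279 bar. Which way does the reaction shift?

(PQ is a pure solid — omitted from Q_p.)
Q_p = P(T)² / (P(DE₂)²·P(A₂)²) = (0.636)² / ((0.0121)²·(0.279)²) = 35500
Q_p = 35500 < K_p = 82300, so the forward reaction proceeds.

in the forward direction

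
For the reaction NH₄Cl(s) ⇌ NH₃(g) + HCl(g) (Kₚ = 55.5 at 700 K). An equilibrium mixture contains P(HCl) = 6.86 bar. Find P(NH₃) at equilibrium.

P(NH₃) = 8.09 bar

(NH₄Cl is a pure solid — omitted from Kₚ.)
At equilibrium, Kₚ = P(NH₃)·P(HCl) = 55.5.
(P(NH₃))·(6.86) = 55.5
P(NH₃) = 8.09 bar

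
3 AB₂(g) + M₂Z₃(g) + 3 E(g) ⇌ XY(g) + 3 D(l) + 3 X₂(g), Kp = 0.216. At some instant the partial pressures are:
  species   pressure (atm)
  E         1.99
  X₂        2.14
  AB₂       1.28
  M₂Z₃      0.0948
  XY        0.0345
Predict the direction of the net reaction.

neither direction; the system is at equilibrium

(D is a pure liquid — omitted from Qp.)
Qp = P(XY)·P(X₂)³ / (P(AB₂)³·P(M₂Z₃)·P(E)³) = (0.0345)·(2.14)³ / ((1.28)³·(0.0948)·(1.99)³) = 0.216
Qp = 0.216 = Kp, so the system is already at equilibrium.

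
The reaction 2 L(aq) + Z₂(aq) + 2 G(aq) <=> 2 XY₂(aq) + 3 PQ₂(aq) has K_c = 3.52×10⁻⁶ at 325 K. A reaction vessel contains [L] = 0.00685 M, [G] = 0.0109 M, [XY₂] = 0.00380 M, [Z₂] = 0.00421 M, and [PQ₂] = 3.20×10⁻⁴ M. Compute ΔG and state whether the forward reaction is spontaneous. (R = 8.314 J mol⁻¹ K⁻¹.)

ΔG = 4.72 kJ/mol; the forward reaction is non-spontaneous

Q_c = [XY₂]²·[PQ₂]³ / ([L]²·[Z₂]·[G]²) = (0.00380)²·(3.20×10⁻⁴)³ / ((0.00685)²·(0.00421)·(0.0109)²) = 2.02×10⁻⁵
ΔG = RT ln(Q_c/K_c) = (8.314 J mol⁻¹ K⁻¹)(325 K) × ln(2.02×10⁻⁵/3.52×10⁻⁶)
   = (2.702 kJ/mol)(1.747) = 4.72 kJ/mol
ΔG > 0, so the forward reaction is non-spontaneous (proceeds in reverse).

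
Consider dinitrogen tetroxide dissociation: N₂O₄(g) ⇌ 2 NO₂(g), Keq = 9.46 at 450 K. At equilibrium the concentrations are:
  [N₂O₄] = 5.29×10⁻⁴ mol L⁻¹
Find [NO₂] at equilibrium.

[NO₂] = 0.0707 mol L⁻¹

At equilibrium, Keq = [NO₂]² / [N₂O₄] = 9.46.
([NO₂])² / (5.29×10⁻⁴) = 9.46
[NO₂]² = 0.00500 ⇒ [NO₂] = 0.0707 mol L⁻¹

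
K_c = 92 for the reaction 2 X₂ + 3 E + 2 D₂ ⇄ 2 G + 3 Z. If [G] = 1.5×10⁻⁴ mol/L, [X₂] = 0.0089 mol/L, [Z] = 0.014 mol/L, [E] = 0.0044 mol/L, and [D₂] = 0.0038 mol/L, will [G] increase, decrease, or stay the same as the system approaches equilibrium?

Q_c = [G]²·[Z]³ / ([X₂]²·[E]³·[D₂]²) = (1.5×10⁻⁴)²·(0.014)³ / ((0.0089)²·(0.0044)³·(0.0038)²) = 630
Q_c = 630 > K_c = 92: net reverse reaction.
G is a product, so it decreases.

decrease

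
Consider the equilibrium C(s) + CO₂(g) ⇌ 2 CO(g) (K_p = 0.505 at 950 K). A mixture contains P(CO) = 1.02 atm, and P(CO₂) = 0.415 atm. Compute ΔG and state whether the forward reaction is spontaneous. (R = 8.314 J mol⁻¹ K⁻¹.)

ΔG = 12.7 kJ/mol; the forward reaction is non-spontaneous

(C is a pure solid — omitted from Q_p.)
Q_p = P(CO)² / P(CO₂) = (1.02)² / (0.415) = 2.51
ΔG = RT ln(Q_p/K_p) = (8.314 J mol⁻¹ K⁻¹)(950 K) × ln(2.51/0.505)
   = (7.898 kJ/mol)(1.603) = 12.7 kJ/mol
ΔG > 0, so the forward reaction is non-spontaneous (proceeds in reverse).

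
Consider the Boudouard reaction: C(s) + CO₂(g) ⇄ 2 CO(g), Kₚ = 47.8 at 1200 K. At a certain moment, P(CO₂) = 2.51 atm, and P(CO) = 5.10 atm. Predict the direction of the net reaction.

in the forward direction

(C is a pure solid — omitted from Qₚ.)
Qₚ = P(CO)² / P(CO₂) = (5.10)² / (2.51) = 10.4
Qₚ = 10.4 < Kₚ = 47.8, so the forward reaction proceeds.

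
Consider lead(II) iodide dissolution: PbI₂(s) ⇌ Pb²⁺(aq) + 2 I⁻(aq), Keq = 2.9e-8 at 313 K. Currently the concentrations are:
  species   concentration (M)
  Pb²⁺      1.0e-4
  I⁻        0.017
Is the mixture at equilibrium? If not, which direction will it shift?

(PbI₂ is a pure solid — omitted from Q.)
Q = [Pb²⁺]·[I⁻]² = (1.0e-4)·(0.017)² = 2.9e-8
Q = 2.9e-8 = Keq; the system is at equilibrium.

yes, at equilibrium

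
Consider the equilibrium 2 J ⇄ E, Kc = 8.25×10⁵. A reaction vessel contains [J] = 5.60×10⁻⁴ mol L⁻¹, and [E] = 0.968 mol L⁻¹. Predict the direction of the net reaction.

Qc = [E] / [J]² = (0.968) / (5.60×10⁻⁴)² = 3.09×10⁶
Qc = 3.09×10⁶ > Kc = 8.25×10⁵, so the reverse reaction proceeds.

toward reactants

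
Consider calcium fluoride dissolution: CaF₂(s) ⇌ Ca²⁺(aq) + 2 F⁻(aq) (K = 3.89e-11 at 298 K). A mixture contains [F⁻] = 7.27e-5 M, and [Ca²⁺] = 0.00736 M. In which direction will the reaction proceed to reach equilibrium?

neither direction; the system is at equilibrium

(CaF₂ is a pure solid — omitted from Q.)
Q = [Ca²⁺]·[F⁻]² = (0.00736)·(7.27e-5)² = 3.89e-11
Q = 3.89e-11 = K, so the system is already at equilibrium.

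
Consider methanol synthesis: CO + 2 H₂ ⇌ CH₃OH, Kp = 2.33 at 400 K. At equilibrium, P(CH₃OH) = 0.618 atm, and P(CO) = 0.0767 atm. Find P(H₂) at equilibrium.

P(H₂) = 1.86 atm

At equilibrium, Kp = P(CH₃OH) / (P(CO)·P(H₂)²) = 2.33.
(0.618) / ((0.0767)·(P(H₂))²) = 2.33
P(H₂)² = 3.46 ⇒ P(H₂) = 1.86 atm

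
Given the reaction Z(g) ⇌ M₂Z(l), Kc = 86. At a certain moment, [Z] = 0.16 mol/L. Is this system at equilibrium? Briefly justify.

no; Q < K, reaction proceeds forward

(M₂Z is a pure liquid — omitted from Qc.)
Qc = 1 / [Z] = 1 / (0.16) = 6.2
Qc = 6.2 < Kc = 86: net forward reaction.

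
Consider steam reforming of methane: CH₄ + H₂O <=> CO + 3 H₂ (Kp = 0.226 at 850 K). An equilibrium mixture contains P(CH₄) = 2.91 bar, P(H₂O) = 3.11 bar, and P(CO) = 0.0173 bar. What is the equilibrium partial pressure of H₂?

At equilibrium, Kp = P(CO)·P(H₂)³ / (P(CH₄)·P(H₂O)) = 0.226.
(0.0173)·(P(H₂))³ / ((2.91)·(3.11)) = 0.226
P(H₂)³ = 118 ⇒ P(H₂) = 4.91 bar

P(H₂) = 4.91 bar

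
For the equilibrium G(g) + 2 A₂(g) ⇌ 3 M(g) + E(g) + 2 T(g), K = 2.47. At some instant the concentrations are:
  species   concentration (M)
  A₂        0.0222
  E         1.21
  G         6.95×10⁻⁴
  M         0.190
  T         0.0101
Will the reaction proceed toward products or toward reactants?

Q = [M]³·[E]·[T]² / ([G]·[A₂]²) = (0.190)³·(1.21)·(0.0101)² / ((6.95×10⁻⁴)·(0.0222)²) = 2.47
Q = 2.47 = K, so the system is already at equilibrium.

at equilibrium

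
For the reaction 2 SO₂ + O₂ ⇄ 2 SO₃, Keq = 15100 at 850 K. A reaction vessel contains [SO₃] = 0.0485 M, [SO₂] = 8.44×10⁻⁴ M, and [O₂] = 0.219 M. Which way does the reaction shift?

Q = [SO₃]² / ([SO₂]²·[O₂]) = (0.0485)² / ((8.44×10⁻⁴)²·(0.219)) = 15100
Q = 15100 = Keq, so the system is already at equilibrium.

neither direction; the system is at equilibrium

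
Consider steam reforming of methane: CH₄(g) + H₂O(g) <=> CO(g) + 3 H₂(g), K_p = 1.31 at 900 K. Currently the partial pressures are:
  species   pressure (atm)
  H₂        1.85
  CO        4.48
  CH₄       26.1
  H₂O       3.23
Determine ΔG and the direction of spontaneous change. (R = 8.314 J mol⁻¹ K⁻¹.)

ΔG = -10.2 kJ/mol; the forward reaction is spontaneous

Q_p = P(CO)·P(H₂)³ / (P(CH₄)·P(H₂O)) = (4.48)·(1.85)³ / ((26.1)·(3.23)) = 0.336
ΔG = RT ln(Q_p/K_p) = (8.314 J mol⁻¹ K⁻¹)(900 K) × ln(0.336/1.31)
   = (7.483 kJ/mol)(-1.361) = -10.2 kJ/mol
ΔG < 0, so the forward reaction is spontaneous (proceeds forward).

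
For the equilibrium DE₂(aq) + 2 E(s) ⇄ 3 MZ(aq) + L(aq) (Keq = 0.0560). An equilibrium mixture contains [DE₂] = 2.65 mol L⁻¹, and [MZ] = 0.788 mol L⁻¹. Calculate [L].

(E is a pure solid — omitted from Keq.)
At equilibrium, Keq = [MZ]³·[L] / [DE₂] = 0.0560.
(0.788)³·([L]) / (2.65) = 0.0560
[L] = 0.303 mol L⁻¹

[L] = 0.303 mol L⁻¹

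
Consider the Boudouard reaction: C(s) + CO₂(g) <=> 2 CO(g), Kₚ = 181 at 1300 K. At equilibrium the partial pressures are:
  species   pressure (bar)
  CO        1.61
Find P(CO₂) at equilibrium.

(C is a pure solid — omitted from Kₚ.)
At equilibrium, Kₚ = P(CO)² / P(CO₂) = 181.
(1.61)² / (P(CO₂)) = 181
P(CO₂) = 0.0143 bar

P(CO₂) = 0.0143 bar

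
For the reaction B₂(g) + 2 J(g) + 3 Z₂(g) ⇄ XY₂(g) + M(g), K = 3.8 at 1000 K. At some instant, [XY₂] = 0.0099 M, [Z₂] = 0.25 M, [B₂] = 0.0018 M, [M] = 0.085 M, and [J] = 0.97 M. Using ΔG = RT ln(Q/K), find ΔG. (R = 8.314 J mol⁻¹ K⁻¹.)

Q = [XY₂]·[M] / ([B₂]·[J]²·[Z₂]³) = (0.0099)·(0.085) / ((0.0018)·(0.97)²·(0.25)³) = 31.8
ΔG = RT ln(Q/K) = (8.314 J mol⁻¹ K⁻¹)(1000 K) × ln(31.8/3.8)
   = (8.314 kJ/mol)(2.124) = 17.7 kJ/mol
ΔG > 0, so the forward reaction is non-spontaneous (proceeds in reverse).

ΔG = 17.7 kJ/mol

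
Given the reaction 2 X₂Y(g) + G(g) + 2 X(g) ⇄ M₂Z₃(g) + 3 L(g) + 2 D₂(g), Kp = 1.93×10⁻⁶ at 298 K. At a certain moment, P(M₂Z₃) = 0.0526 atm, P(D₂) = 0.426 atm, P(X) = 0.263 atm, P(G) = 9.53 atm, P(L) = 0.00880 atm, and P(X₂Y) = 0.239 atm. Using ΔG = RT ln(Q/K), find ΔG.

ΔG = -5.98 kJ/mol

Qp = P(M₂Z₃)·P(L)³·P(D₂)² / (P(X₂Y)²·P(G)·P(X)²) = (0.0526)·(0.00880)³·(0.426)² / ((0.239)²·(9.53)·(0.263)²) = 1.73×10⁻⁷
ΔG = RT ln(Qp/Kp) = (8.314 J mol⁻¹ K⁻¹)(298 K) × ln(1.73×10⁻⁷/1.93×10⁻⁶)
   = (2.478 kJ/mol)(-2.412) = -5.98 kJ/mol
ΔG < 0, so the forward reaction is spontaneous (proceeds forward).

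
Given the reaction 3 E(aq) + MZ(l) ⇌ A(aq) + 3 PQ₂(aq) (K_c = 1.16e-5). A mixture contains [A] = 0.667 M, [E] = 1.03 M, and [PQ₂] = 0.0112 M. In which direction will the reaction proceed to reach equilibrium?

forward (toward products)

(MZ is a pure liquid — omitted from Q_c.)
Q_c = [A]·[PQ₂]³ / [E]³ = (0.667)·(0.0112)³ / (1.03)³ = 8.58e-7
Q_c = 8.58e-7 < K_c = 1.16e-5, so the forward reaction proceeds.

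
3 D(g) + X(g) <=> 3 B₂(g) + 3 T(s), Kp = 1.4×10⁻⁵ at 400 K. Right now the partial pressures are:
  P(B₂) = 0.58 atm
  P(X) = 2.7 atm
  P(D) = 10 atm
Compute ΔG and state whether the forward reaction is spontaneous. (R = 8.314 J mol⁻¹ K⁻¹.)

ΔG = 5.46 kJ/mol; the forward reaction is non-spontaneous

(T is a pure solid — omitted from Qp.)
Qp = P(B₂)³ / (P(D)³·P(X)) = (0.58)³ / ((10)³·(2.7)) = 7.23×10⁻⁵
ΔG = RT ln(Qp/Kp) = (8.314 J mol⁻¹ K⁻¹)(400 K) × ln(7.23×10⁻⁵/1.4×10⁻⁵)
   = (3.326 kJ/mol)(1.642) = 5.46 kJ/mol
ΔG > 0, so the forward reaction is non-spontaneous (proceeds in reverse).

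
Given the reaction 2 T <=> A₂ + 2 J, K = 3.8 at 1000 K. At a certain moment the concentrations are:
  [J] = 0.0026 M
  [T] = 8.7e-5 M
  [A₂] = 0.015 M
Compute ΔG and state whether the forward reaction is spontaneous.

ΔG = 10.5 kJ/mol; the forward reaction is non-spontaneous

Q = [A₂]·[J]² / [T]² = (0.015)·(0.0026)² / (8.7e-5)² = 13.4
ΔG = RT ln(Q/K) = (8.314 J mol⁻¹ K⁻¹)(1000 K) × ln(13.4/3.8)
   = (8.314 kJ/mol)(1.260) = 10.5 kJ/mol
ΔG > 0, so the forward reaction is non-spontaneous (proceeds in reverse).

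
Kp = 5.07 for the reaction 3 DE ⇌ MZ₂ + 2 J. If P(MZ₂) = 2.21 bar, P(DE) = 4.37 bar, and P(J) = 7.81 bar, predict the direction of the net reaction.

to the right

Qp = P(MZ₂)·P(J)² / P(DE)³ = (2.21)·(7.81)² / (4.37)³ = 1.62
Qp = 1.62 < Kp = 5.07, so the forward reaction proceeds.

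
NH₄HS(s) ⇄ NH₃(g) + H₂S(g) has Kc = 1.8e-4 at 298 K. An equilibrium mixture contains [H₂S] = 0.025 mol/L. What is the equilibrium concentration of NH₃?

(NH₄HS is a pure solid — omitted from Kc.)
At equilibrium, Kc = [NH₃]·[H₂S] = 1.8e-4.
([NH₃])·(0.025) = 1.8e-4
[NH₃] = 0.00720 = 0.0072 mol/L

[NH₃] = 0.0072 mol/L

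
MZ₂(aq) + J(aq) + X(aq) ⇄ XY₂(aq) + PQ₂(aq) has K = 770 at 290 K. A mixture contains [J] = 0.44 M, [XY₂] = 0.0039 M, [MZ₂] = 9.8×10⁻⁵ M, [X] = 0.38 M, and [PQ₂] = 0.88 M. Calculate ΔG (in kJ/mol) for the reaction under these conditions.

Q = [XY₂]·[PQ₂] / ([MZ₂]·[J]·[X]) = (0.0039)·(0.88) / ((9.8×10⁻⁵)·(0.44)·(0.38)) = 209
ΔG = RT ln(Q/K) = (8.314 J mol⁻¹ K⁻¹)(290 K) × ln(209/770)
   = (2.411 kJ/mol)(-1.304) = -3.14 kJ/mol
ΔG < 0, so the forward reaction is spontaneous (proceeds forward).

ΔG = -3.14 kJ/mol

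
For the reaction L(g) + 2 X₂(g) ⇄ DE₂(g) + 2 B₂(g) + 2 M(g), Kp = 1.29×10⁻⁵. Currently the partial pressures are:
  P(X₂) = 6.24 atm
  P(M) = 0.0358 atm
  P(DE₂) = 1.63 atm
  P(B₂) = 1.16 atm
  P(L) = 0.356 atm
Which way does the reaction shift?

toward reactants

Qp = P(DE₂)·P(B₂)²·P(M)² / (P(L)·P(X₂)²) = (1.63)·(1.16)²·(0.0358)² / ((0.356)·(6.24)²) = 2.03×10⁻⁴
Qp = 2.03×10⁻⁴ > Kp = 1.29×10⁻⁵, so the reverse reaction proceeds.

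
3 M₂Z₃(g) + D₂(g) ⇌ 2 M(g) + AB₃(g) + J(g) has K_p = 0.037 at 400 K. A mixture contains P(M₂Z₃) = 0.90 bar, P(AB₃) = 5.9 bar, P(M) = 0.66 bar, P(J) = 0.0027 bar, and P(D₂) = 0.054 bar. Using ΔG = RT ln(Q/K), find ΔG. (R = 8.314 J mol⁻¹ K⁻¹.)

ΔG = 5.19 kJ/mol

Q_p = P(M)²·P(AB₃)·P(J) / (P(M₂Z₃)³·P(D₂)) = (0.66)²·(5.9)·(0.0027) / ((0.90)³·(0.054)) = 0.176
ΔG = RT ln(Q_p/K_p) = (8.314 J mol⁻¹ K⁻¹)(400 K) × ln(0.176/0.037)
   = (3.326 kJ/mol)(1.560) = 5.19 kJ/mol
ΔG > 0, so the forward reaction is non-spontaneous (proceeds in reverse).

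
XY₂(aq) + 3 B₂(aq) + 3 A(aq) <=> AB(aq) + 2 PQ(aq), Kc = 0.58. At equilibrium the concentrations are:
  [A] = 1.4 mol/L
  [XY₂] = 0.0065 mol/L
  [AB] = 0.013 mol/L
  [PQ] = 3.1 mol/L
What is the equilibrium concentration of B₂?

[B₂] = 2.3 mol/L

At equilibrium, Kc = [AB]·[PQ]² / ([XY₂]·[B₂]³·[A]³) = 0.58.
(0.013)·(3.1)² / ((0.0065)·([B₂])³·(1.4)³) = 0.58
[B₂]³ = 12.1 ⇒ [B₂] = 2.3 mol/L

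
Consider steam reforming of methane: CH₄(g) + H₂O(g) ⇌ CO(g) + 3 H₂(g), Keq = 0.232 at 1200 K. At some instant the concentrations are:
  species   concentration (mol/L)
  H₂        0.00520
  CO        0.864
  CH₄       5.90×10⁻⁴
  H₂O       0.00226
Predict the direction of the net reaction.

in the forward direction

Q = [CO]·[H₂]³ / ([CH₄]·[H₂O]) = (0.864)·(0.00520)³ / ((5.90×10⁻⁴)·(0.00226)) = 0.0911
Q = 0.0911 < Keq = 0.232, so the forward reaction proceeds.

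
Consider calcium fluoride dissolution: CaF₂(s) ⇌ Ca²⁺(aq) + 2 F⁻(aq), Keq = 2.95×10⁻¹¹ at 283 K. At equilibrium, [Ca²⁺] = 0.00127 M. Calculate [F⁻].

(CaF₂ is a pure solid — omitted from Keq.)
At equilibrium, Keq = [Ca²⁺]·[F⁻]² = 2.95×10⁻¹¹.
(0.00127)·([F⁻])² = 2.95×10⁻¹¹
[F⁻]² = 2.32×10⁻⁸ ⇒ [F⁻] = 1.52×10⁻⁴ M

[F⁻] = 1.52×10⁻⁴ M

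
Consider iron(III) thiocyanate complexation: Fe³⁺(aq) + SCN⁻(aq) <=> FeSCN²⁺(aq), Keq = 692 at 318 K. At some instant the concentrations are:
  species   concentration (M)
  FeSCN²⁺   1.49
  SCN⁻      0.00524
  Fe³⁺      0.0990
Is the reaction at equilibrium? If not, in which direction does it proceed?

in the reverse direction

Q = [FeSCN²⁺] / ([Fe³⁺]·[SCN⁻]) = (1.49) / ((0.0990)·(0.00524)) = 2870
Q = 2870 > Keq = 692, so the reverse reaction proceeds.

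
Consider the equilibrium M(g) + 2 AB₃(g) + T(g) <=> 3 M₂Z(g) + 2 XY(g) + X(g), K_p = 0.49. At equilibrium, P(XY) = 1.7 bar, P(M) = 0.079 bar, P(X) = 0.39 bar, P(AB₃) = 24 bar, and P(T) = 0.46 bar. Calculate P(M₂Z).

P(M₂Z) = 2.1 bar

At equilibrium, K_p = P(M₂Z)³·P(XY)²·P(X) / (P(M)·P(AB₃)²·P(T)) = 0.49.
(P(M₂Z))³·(1.7)²·(0.39) / ((0.079)·(24)²·(0.46)) = 0.49
P(M₂Z)³ = 9.10 ⇒ P(M₂Z) = 2.1 bar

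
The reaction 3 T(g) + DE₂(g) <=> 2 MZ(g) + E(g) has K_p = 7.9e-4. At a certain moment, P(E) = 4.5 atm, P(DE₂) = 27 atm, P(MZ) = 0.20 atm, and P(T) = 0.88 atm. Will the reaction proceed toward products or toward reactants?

Q_p = P(MZ)²·P(E) / (P(T)³·P(DE₂)) = (0.20)²·(4.5) / ((0.88)³·(27)) = 0.0098
Q_p = 0.0098 > K_p = 7.9e-4, so the reverse reaction proceeds.

to the left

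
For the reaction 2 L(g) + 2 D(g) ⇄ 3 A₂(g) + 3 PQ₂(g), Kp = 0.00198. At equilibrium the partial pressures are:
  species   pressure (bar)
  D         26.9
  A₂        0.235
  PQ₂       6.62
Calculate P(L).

P(L) = 1.62 bar

At equilibrium, Kp = P(A₂)³·P(PQ₂)³ / (P(L)²·P(D)²) = 0.00198.
(0.235)³·(6.62)³ / ((P(L))²·(26.9)²) = 0.00198
P(L)² = 2.63 ⇒ P(L) = 1.62 bar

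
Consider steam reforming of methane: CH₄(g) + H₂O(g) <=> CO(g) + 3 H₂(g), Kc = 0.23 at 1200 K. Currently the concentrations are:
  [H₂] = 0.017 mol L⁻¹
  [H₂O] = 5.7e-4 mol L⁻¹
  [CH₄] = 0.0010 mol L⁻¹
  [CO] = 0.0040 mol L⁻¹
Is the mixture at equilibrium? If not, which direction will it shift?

no; Q < K, reaction proceeds forward

Qc = [CO]·[H₂]³ / ([CH₄]·[H₂O]) = (0.0040)·(0.017)³ / ((0.0010)·(5.7e-4)) = 0.034
Qc = 0.034 < Kc = 0.23: net forward reaction.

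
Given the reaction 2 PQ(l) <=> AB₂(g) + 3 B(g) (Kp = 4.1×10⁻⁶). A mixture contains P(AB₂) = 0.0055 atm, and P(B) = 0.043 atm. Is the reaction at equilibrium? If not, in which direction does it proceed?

to the right

(PQ is a pure liquid — omitted from Qp.)
Qp = P(AB₂)·P(B)³ = (0.0055)·(0.043)³ = 4.4×10⁻⁷
Qp = 4.4×10⁻⁷ < Kp = 4.1×10⁻⁶, so the forward reaction proceeds.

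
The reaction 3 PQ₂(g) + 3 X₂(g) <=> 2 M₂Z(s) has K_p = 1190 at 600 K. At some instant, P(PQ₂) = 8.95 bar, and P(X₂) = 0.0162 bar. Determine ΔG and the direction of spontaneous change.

(M₂Z is a pure solid — omitted from Q_p.)
Q_p = 1 / (P(PQ₂)³·P(X₂)³) = 1 / ((8.95)³·(0.0162)³) = 328
ΔG = RT ln(Q_p/K_p) = (8.314 J mol⁻¹ K⁻¹)(600 K) × ln(328/1190)
   = (4.988 kJ/mol)(-1.289) = -6.43 kJ/mol
ΔG < 0, so the forward reaction is spontaneous (proceeds forward).

ΔG = -6.43 kJ/mol; the forward reaction is spontaneous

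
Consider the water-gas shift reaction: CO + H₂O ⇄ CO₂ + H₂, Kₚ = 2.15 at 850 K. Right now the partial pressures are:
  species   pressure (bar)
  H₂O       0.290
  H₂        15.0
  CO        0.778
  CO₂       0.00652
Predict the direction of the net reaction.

in the forward direction

Qₚ = P(CO₂)·P(H₂) / (P(CO)·P(H₂O)) = (0.00652)·(15.0) / ((0.778)·(0.290)) = 0.433
Qₚ = 0.433 < Kₚ = 2.15, so the forward reaction proceeds.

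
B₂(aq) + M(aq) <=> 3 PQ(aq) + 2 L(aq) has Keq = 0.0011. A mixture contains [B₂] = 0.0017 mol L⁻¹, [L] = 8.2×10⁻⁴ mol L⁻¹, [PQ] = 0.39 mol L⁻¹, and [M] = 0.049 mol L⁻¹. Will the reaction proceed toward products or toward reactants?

Q = [PQ]³·[L]² / ([B₂]·[M]) = (0.39)³·(8.2×10⁻⁴)² / ((0.0017)·(0.049)) = 4.8×10⁻⁴
Q = 4.8×10⁻⁴ < Keq = 0.0011, so the forward reaction proceeds.

to the right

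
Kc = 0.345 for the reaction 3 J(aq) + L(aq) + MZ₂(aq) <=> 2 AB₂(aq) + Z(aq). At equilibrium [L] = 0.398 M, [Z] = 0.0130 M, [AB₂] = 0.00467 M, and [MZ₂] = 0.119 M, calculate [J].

[J] = 0.0259 M

At equilibrium, Kc = [AB₂]²·[Z] / ([J]³·[L]·[MZ₂]) = 0.345.
(0.00467)²·(0.0130) / (([J])³·(0.398)·(0.119)) = 0.345
[J]³ = 1.74e-5 ⇒ [J] = 0.0259 M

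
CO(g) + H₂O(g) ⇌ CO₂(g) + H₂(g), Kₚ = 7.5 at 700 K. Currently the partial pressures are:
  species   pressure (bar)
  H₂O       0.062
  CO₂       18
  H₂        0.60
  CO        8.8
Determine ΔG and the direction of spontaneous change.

ΔG = 5.65 kJ/mol; the forward reaction is non-spontaneous

Qₚ = P(CO₂)·P(H₂) / (P(CO)·P(H₂O)) = (18)·(0.60) / ((8.8)·(0.062)) = 19.8
ΔG = RT ln(Qₚ/Kₚ) = (8.314 J mol⁻¹ K⁻¹)(700 K) × ln(19.8/7.5)
   = (5.820 kJ/mol)(0.9708) = 5.65 kJ/mol
ΔG > 0, so the forward reaction is non-spontaneous (proceeds in reverse).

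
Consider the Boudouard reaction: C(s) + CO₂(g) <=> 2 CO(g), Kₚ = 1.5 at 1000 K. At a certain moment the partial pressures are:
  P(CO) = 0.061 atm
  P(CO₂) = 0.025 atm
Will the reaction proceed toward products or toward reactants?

toward products

(C is a pure solid — omitted from Qₚ.)
Qₚ = P(CO)² / P(CO₂) = (0.061)² / (0.025) = 0.15
Qₚ = 0.15 < Kₚ = 1.5, so the forward reaction proceeds.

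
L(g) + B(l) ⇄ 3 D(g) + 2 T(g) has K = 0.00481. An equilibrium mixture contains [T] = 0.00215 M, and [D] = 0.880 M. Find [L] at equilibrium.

(B is a pure liquid — omitted from K.)
At equilibrium, K = [D]³·[T]² / [L] = 0.00481.
(0.880)³·(0.00215)² / ([L]) = 0.00481
[L] = 6.55×10⁻⁴ M

[L] = 6.55×10⁻⁴ M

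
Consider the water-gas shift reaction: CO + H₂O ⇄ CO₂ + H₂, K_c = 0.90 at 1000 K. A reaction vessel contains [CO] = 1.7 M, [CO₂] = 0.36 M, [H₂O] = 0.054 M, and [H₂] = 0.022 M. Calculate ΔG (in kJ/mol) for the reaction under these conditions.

Q_c = [CO₂]·[H₂] / ([CO]·[H₂O]) = (0.36)·(0.022) / ((1.7)·(0.054)) = 0.0863
ΔG = RT ln(Q_c/K_c) = (8.314 J mol⁻¹ K⁻¹)(1000 K) × ln(0.0863/0.90)
   = (8.314 kJ/mol)(-2.345) = -19.5 kJ/mol
ΔG < 0, so the forward reaction is spontaneous (proceeds forward).

ΔG = -19.5 kJ/mol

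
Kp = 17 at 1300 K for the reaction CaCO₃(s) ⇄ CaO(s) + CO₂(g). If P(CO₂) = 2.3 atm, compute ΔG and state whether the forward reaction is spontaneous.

(CaCO₃, CaO are pure solids — omitted from Qp.)
Qp = P(CO₂) = 2.30
ΔG = RT ln(Qp/Kp) = (8.314 J mol⁻¹ K⁻¹)(1300 K) × ln(2.30/17)
   = (10.81 kJ/mol)(-2.000) = -21.6 kJ/mol
ΔG < 0, so the forward reaction is spontaneous (proceeds forward).

ΔG = -21.6 kJ/mol; the forward reaction is spontaneous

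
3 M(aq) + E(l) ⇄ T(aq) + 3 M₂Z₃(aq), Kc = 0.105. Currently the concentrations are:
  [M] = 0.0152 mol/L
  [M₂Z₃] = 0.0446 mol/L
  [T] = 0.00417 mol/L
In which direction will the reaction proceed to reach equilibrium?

(E is a pure liquid — omitted from Qc.)
Qc = [T]·[M₂Z₃]³ / [M]³ = (0.00417)·(0.0446)³ / (0.0152)³ = 0.105
Qc = 0.105 = Kc, so the system is already at equilibrium.

no net change (already at equilibrium)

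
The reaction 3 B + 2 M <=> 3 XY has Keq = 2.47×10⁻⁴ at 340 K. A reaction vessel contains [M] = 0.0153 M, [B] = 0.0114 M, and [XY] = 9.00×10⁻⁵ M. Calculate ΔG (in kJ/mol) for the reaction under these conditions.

ΔG = 6.05 kJ/mol

Q = [XY]³ / ([B]³·[M]²) = (9.00×10⁻⁵)³ / ((0.0114)³·(0.0153)²) = 0.00210
ΔG = RT ln(Q/Keq) = (8.314 J mol⁻¹ K⁻¹)(340 K) × ln(0.00210/2.47×10⁻⁴)
   = (2.827 kJ/mol)(2.140) = 6.05 kJ/mol
ΔG > 0, so the forward reaction is non-spontaneous (proceeds in reverse).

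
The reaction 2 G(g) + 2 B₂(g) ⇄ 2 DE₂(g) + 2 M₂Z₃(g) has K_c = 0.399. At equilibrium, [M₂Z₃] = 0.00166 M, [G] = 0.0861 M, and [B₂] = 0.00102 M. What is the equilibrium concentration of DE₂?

[DE₂] = 0.0334 M

At equilibrium, K_c = [DE₂]²·[M₂Z₃]² / ([G]²·[B₂]²) = 0.399.
([DE₂])²·(0.00166)² / ((0.0861)²·(0.00102)²) = 0.399
[DE₂]² = 0.00112 ⇒ [DE₂] = 0.0334 M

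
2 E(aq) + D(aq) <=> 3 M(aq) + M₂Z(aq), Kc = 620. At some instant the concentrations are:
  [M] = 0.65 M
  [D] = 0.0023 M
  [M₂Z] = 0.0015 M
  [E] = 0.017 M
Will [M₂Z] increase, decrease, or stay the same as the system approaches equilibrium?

Qc = [M]³·[M₂Z] / ([E]²·[D]) = (0.65)³·(0.0015) / ((0.017)²·(0.0023)) = 620
Qc = 620 = Kc; the system is at equilibrium.

stay the same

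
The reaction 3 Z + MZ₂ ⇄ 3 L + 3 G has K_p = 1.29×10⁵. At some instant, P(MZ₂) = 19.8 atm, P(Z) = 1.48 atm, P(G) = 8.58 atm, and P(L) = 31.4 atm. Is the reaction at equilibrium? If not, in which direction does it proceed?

Q_p = P(L)³·P(G)³ / (P(Z)³·P(MZ₂)) = (31.4)³·(8.58)³ / ((1.48)³·(19.8)) = 3.05×10⁵
Q_p = 3.05×10⁵ > K_p = 1.29×10⁵, so the reverse reaction proceeds.

in the reverse direction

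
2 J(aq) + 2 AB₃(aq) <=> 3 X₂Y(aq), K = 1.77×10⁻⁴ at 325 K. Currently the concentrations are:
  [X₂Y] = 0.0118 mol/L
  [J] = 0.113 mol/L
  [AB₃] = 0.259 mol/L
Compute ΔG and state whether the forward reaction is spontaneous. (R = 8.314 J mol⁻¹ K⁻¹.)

ΔG = 6.44 kJ/mol; the forward reaction is non-spontaneous

Q = [X₂Y]³ / ([J]²·[AB₃]²) = (0.0118)³ / ((0.113)²·(0.259)²) = 0.00192
ΔG = RT ln(Q/K) = (8.314 J mol⁻¹ K⁻¹)(325 K) × ln(0.00192/1.77×10⁻⁴)
   = (2.702 kJ/mol)(2.384) = 6.44 kJ/mol
ΔG > 0, so the forward reaction is non-spontaneous (proceeds in reverse).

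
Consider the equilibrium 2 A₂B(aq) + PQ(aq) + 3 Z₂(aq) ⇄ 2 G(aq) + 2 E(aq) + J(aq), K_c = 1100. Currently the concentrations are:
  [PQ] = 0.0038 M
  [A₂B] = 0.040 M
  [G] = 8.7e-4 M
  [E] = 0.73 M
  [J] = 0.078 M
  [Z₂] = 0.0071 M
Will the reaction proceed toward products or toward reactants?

Q_c = [G]²·[E]²·[J] / ([A₂B]²·[PQ]·[Z₂]³) = (8.7e-4)²·(0.73)²·(0.078) / ((0.040)²·(0.0038)·(0.0071)³) = 14000
Q_c = 14000 > K_c = 1100, so the reverse reaction proceeds.

to the left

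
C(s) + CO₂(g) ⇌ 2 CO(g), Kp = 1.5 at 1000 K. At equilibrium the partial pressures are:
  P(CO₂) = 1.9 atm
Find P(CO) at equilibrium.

P(CO) = 1.7 atm

(C is a pure solid — omitted from Kp.)
At equilibrium, Kp = P(CO)² / P(CO₂) = 1.5.
(P(CO))² / (1.9) = 1.5
P(CO)² = 2.85 ⇒ P(CO) = 1.7 atm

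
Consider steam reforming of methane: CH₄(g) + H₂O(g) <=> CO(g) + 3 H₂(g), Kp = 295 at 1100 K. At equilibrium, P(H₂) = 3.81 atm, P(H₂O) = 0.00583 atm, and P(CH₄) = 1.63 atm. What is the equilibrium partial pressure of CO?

P(CO) = 0.0507 atm

At equilibrium, Kp = P(CO)·P(H₂)³ / (P(CH₄)·P(H₂O)) = 295.
(P(CO))·(3.81)³ / ((1.63)·(0.00583)) = 295
P(CO) = 0.0507 atm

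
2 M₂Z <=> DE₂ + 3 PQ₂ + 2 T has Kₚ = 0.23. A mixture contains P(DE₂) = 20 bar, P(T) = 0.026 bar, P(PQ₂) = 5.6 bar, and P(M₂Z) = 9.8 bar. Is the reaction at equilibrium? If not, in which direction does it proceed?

forward (toward products)

Qₚ = P(DE₂)·P(PQ₂)³·P(T)² / P(M₂Z)² = (20)·(5.6)³·(0.026)² / (9.8)² = 0.025
Qₚ = 0.025 < Kₚ = 0.23, so the forward reaction proceeds.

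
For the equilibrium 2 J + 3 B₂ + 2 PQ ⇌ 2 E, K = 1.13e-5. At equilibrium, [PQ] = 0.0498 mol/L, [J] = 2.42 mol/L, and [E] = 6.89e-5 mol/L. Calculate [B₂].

At equilibrium, K = [E]² / ([J]²·[B₂]³·[PQ]²) = 1.13e-5.
(6.89e-5)² / ((2.42)²·([B₂])³·(0.0498)²) = 1.13e-5
[B₂]³ = 0.0289 ⇒ [B₂] = 0.307 mol/L

[B₂] = 0.307 mol/L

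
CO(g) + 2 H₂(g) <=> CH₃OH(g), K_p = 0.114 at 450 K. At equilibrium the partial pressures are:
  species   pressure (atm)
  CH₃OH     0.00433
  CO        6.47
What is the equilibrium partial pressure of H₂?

At equilibrium, K_p = P(CH₃OH) / (P(CO)·P(H₂)²) = 0.114.
(0.00433) / ((6.47)·(P(H₂))²) = 0.114
P(H₂)² = 0.00587 ⇒ P(H₂) = 0.0766 atm

P(H₂) = 0.0766 atm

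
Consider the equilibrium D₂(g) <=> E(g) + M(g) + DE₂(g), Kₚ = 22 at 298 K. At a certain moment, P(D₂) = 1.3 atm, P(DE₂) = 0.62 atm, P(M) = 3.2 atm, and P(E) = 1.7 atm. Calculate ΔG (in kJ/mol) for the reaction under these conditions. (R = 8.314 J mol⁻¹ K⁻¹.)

ΔG = -5.30 kJ/mol

Qₚ = P(E)·P(M)·P(DE₂) / P(D₂) = (1.7)·(3.2)·(0.62) / (1.3) = 2.59
ΔG = RT ln(Qₚ/Kₚ) = (8.314 J mol⁻¹ K⁻¹)(298 K) × ln(2.59/22)
   = (2.478 kJ/mol)(-2.139) = -5.30 kJ/mol
ΔG < 0, so the forward reaction is spontaneous (proceeds forward).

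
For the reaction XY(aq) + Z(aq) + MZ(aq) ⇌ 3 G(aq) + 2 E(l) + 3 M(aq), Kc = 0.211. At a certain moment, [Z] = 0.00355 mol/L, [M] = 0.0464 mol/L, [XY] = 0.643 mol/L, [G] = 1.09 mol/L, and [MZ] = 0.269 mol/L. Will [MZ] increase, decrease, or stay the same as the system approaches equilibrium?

(E is a pure liquid — omitted from Qc.)
Qc = [G]³·[M]³ / ([XY]·[Z]·[MZ]) = (1.09)³·(0.0464)³ / ((0.643)·(0.00355)·(0.269)) = 0.211
Qc = 0.211 = Kc; the system is at equilibrium.

stay the same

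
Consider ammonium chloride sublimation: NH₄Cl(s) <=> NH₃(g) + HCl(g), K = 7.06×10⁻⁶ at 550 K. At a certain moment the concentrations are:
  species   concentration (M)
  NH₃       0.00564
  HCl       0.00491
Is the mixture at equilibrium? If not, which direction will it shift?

(NH₄Cl is a pure solid — omitted from Q.)
Q = [NH₃]·[HCl] = (0.00564)·(0.00491) = 2.77×10⁻⁵
Q = 2.77×10⁻⁵ > K = 7.06×10⁻⁶: net reverse reaction.

no; Q > K, reaction proceeds in reverse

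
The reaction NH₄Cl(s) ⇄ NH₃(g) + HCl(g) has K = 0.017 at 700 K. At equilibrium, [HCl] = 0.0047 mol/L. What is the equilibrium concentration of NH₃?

[NH₃] = 3.6 mol/L

(NH₄Cl is a pure solid — omitted from K.)
At equilibrium, K = [NH₃]·[HCl] = 0.017.
([NH₃])·(0.0047) = 0.017
[NH₃] = 3.62 = 3.6 mol/L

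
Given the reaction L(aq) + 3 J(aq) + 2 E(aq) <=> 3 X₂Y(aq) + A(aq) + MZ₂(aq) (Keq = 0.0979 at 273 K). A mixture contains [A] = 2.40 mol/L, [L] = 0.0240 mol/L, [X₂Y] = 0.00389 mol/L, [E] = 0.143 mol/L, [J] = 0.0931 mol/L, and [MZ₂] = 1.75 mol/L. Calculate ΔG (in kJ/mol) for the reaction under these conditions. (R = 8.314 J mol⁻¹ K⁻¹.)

ΔG = 4.20 kJ/mol

Q = [X₂Y]³·[A]·[MZ₂] / ([L]·[J]³·[E]²) = (0.00389)³·(2.40)·(1.75) / ((0.0240)·(0.0931)³·(0.143)²) = 0.624
ΔG = RT ln(Q/Keq) = (8.314 J mol⁻¹ K⁻¹)(273 K) × ln(0.624/0.0979)
   = (2.270 kJ/mol)(1.852) = 4.20 kJ/mol
ΔG > 0, so the forward reaction is non-spontaneous (proceeds in reverse).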